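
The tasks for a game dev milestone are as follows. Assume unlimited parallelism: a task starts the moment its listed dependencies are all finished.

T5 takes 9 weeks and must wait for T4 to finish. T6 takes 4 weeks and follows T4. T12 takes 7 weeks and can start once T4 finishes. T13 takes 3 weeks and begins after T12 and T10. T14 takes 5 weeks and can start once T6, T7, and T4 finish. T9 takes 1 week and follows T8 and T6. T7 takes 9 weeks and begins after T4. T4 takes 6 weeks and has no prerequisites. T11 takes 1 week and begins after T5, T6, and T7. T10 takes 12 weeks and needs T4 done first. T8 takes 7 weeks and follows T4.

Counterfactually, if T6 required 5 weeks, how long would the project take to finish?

21

Baseline: T4→T10→T13 = 6+12+3 = 21 → 21 weeks.
T6 has 6 weeks of float (longest path through it is 15).
No other chain overtakes it, so the finish is 21 weeks.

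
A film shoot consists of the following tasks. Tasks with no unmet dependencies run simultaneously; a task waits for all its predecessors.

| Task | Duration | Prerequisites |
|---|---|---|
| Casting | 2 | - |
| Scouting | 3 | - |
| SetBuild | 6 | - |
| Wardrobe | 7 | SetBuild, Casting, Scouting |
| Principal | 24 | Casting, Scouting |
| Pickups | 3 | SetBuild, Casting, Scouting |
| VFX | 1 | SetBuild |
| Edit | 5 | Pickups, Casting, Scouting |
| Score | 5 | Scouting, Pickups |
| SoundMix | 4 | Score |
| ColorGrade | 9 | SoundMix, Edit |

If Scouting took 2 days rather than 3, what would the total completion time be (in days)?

27

Actual critical path: Scouting→Principal = 3+24 = 27 ⇒ 27 days.
Scouting is on the critical path; changing it to 2 makes that path 26 days.
The binding chain switches to SetBuild→Pickups→Score→SoundMix→ColorGrade = 6+3+5+4+9 = 27; finish 27 days.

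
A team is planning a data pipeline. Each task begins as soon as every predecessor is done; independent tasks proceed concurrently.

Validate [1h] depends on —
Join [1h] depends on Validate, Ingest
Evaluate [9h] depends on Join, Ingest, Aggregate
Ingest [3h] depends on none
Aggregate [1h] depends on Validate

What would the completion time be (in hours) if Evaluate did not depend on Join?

Before: longest chain Ingest→Join→Evaluate = 3+1+9 = 13, finish 13.
Without Join→Evaluate, Evaluate's earliest start moves from 4 to 3.
New critical path: Ingest→Evaluate = 3+9 = 12 ⇒ 12 hours.

12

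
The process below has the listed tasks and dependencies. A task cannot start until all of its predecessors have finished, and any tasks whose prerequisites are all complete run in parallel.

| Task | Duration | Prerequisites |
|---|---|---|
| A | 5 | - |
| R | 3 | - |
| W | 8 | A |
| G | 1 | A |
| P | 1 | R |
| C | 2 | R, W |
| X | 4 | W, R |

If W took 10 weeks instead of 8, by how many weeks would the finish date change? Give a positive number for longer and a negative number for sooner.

Baseline: A→W→X = 5+8+4 = 17 → 17 weeks.
W is on the critical path; changing it to 10 makes that path 19 weeks.
No other chain overtakes it, so the finish is 19 weeks.
Change in finish: 19 − 17 = +2 weeks.

2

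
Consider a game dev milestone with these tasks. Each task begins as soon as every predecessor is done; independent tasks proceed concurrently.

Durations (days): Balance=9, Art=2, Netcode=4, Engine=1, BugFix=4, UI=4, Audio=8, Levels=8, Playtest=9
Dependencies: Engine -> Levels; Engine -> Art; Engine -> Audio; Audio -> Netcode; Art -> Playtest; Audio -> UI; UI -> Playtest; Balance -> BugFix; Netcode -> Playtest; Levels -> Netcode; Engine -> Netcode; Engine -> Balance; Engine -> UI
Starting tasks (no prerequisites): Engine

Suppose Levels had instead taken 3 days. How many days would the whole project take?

22

Baseline: Engine→Levels→Netcode→Playtest = 1+8+4+9 = 22 → 22 days.
Levels lies on that path, so at 3 days the path becomes 17 days.
Now Engine→Audio→UI→Playtest = 1+8+4+9 = 22 is longest, so the finish becomes 22 days.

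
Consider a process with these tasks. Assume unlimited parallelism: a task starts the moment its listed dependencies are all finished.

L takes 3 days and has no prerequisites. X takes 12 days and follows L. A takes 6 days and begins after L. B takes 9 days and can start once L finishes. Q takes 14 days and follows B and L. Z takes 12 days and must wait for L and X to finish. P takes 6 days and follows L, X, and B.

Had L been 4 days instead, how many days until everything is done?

The binding path is L→X→Z = 3+12+12 = 27; finish at 27 days.
L is on the critical path; changing it to 4 makes that path 28 days.
No other chain overtakes it, so the finish is 28 days.

28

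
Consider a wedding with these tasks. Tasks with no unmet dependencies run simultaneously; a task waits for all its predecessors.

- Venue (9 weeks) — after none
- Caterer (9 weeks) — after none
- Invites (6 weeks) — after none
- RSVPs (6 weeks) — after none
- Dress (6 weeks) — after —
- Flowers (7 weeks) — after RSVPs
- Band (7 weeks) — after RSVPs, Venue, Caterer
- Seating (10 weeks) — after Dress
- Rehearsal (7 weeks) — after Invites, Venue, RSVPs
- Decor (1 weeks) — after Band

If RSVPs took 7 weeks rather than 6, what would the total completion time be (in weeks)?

17

Actual critical path: Venue→Band→Decor = 9+7+1 = 17 ⇒ 17 weeks.
RSVPs has 3 weeks of float (longest path through it is 14).
That remains the longest chain; total 17 weeks.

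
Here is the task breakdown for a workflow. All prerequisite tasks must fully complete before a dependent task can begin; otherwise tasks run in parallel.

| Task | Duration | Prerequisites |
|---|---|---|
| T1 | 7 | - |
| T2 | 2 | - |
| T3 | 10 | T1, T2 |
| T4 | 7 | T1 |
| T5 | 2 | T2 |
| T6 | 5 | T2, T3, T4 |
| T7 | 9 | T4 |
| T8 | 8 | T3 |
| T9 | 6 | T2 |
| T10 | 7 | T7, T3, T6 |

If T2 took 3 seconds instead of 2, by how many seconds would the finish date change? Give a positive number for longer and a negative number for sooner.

0

The binding path is T1→T4→T7→T10 = 7+7+9+7 = 30; finish at 30 seconds.
T2 has 6 seconds of float (longest path through it is 24).
No other chain overtakes it, so the finish is 30 seconds.
Change in finish: 30 − 30 = +0 seconds.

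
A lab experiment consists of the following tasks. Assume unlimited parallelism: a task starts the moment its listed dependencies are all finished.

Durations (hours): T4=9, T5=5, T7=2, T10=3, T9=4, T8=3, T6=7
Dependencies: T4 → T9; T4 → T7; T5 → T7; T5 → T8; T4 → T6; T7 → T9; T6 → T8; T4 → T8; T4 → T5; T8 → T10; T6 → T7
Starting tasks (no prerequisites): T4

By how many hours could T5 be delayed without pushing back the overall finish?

2

T4→T6→T7→T9 = 9+7+2+4 = 22 sets the makespan at 22 hours.
T5 finishes as early as 14 and must finish by 16.
So T5 can slip 16 − 14 = 2 hours.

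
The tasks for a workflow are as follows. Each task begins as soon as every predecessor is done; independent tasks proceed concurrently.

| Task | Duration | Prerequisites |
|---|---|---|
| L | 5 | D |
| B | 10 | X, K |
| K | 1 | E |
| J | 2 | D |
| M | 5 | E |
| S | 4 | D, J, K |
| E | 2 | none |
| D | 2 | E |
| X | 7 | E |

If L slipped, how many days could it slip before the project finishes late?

Critical path: E→X→B = 2+7+10 = 19, so the finish is 19 days.
L finishes as early as 9 and must finish by 19.
Float = 19 − 9 = 10.

10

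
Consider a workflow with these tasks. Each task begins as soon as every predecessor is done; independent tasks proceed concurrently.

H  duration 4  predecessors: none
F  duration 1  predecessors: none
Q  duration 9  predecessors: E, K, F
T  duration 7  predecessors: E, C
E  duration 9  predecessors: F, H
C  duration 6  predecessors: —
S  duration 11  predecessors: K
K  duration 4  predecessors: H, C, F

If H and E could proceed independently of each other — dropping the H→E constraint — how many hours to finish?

21

Before: longest chain H→E→Q = 4+9+9 = 22, finish 22.
Without H→E, E's earliest start moves from 4 to 1.
The longest chain is now C→K→S = 6+4+11 = 21, so the workflow takes 21 hours.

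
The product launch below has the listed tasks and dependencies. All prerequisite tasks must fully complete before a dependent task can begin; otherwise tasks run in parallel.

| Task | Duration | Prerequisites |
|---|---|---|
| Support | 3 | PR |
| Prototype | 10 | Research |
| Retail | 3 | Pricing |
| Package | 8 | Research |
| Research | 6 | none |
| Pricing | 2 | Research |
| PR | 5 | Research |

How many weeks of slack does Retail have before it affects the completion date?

Research→Prototype = 6+10 = 16 sets the makespan at 16 weeks.
Longest path through Retail: 11 weeks (earliest finish 11, latest finish 16).
Float = 16 − 11 = 5.

5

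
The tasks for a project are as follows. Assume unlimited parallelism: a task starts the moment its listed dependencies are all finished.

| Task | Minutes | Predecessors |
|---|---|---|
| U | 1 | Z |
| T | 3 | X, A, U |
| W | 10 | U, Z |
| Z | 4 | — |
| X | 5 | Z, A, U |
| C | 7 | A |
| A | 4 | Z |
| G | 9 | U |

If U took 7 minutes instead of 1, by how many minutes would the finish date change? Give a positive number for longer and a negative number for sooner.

5

As given, the longest chain is Z→A→X→T = 4+4+5+3 = 16, so the finish is 16 minutes.
U has 1 minute of float (longest path through it is 15).
The binding chain switches to Z→U→W = 4+7+10 = 21; finish 21 minutes.
Change in finish: 21 − 16 = +5 minutes.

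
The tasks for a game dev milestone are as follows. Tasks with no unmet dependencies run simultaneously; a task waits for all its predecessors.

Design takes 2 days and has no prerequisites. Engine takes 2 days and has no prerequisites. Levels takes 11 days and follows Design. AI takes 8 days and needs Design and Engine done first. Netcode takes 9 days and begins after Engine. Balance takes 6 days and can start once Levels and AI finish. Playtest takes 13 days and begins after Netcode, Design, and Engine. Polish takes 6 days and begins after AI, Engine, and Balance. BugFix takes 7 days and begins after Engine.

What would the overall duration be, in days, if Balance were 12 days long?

The binding path is Design→Levels→Balance→Polish = 2+11+6+6 = 25; finish at 25 days.
Balance is on the critical path; changing it to 12 makes that path 31 days.
That remains the longest chain; total 31 days.

31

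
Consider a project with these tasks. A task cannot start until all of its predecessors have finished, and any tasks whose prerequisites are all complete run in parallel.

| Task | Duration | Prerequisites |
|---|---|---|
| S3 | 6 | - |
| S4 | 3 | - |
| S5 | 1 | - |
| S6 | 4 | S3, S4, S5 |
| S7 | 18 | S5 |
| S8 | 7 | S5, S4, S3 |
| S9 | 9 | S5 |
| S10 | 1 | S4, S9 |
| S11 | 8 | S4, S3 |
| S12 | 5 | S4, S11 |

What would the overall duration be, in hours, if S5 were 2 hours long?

20

Actual critical path: S5→S7 = 1+18 = 19 ⇒ 19 hours.
S5 is on the critical path; changing it to 2 makes that path 20 hours.
That remains the longest chain; total 20 hours.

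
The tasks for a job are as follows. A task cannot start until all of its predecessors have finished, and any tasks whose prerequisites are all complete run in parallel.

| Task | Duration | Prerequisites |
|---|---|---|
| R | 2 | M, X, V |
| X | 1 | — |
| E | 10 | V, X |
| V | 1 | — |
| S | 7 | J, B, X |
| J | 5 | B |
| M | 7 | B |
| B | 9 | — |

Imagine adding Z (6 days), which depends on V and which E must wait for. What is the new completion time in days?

21

Originally the job takes 21 days.
With Z inserted, E now waits for max(V, X, Z).
New critical path: B→J→S = 9+5+7 = 21 ⇒ 21 days.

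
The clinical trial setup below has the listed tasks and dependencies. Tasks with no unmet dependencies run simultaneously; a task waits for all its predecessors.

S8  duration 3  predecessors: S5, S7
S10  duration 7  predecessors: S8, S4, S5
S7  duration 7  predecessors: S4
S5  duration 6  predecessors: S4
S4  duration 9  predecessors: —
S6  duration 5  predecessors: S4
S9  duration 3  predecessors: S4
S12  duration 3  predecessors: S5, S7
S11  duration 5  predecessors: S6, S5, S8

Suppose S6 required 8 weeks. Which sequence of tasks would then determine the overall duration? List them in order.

S4, S7, S8, S10

Baseline: S4→S7→S8→S10 = 9+7+3+7 = 26 → 26 weeks.
The longest path through S6 is only 19 weeks, so S6 has float 7.
That remains the longest chain; total 26 weeks.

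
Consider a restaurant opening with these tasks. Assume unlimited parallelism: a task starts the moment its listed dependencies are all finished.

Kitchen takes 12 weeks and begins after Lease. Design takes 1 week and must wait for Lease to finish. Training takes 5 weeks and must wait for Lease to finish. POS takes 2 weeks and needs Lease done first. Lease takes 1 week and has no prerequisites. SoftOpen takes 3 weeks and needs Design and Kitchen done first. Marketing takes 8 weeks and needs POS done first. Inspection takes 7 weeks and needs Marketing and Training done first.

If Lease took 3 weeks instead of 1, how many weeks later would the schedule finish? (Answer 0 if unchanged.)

As given, the longest chain is Lease→POS→Marketing→Inspection = 1+2+8+7 = 18, so the finish is 18 weeks.
Since Lease is critical, the +2 change carries straight to that chain (now 20 weeks).
The critical path is still Lease→POS→Marketing→Inspection; finish is now 20 weeks.
Change in finish: 20 − 18 = +2 weeks.

2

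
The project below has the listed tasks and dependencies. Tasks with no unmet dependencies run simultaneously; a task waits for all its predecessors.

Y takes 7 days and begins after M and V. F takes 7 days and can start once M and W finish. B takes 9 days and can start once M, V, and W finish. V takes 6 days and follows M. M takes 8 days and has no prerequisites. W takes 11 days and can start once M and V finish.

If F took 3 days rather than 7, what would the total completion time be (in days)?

34

Actual critical path: M→V→W→B = 8+6+11+9 = 34 ⇒ 34 days.
F has 2 days of float (longest path through it is 32).
That remains the longest chain; total 34 days.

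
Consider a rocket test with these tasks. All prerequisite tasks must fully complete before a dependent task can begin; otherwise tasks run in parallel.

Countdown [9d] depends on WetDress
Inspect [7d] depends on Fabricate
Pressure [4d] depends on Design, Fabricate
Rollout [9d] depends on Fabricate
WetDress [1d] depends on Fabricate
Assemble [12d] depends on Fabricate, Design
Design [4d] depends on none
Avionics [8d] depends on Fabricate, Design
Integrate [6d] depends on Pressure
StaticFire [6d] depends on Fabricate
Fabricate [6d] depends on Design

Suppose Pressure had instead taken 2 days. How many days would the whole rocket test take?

As given, the longest chain is Design→Fabricate→Assemble = 4+6+12 = 22, so the finish is 22 days.
Pressure has 2 days of float (longest path through it is 20).
No other chain overtakes it, so the finish is 22 days.

22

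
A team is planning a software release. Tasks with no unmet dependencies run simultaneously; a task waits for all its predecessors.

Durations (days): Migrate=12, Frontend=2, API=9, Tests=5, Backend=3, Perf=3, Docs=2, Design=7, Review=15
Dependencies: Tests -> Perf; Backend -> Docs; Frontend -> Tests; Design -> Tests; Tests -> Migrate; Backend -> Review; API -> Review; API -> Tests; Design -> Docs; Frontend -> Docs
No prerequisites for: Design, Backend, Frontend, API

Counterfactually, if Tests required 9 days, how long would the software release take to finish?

Baseline: API→Tests→Migrate = 9+5+12 = 26 → 26 days.
Since Tests is critical, the +4 change carries straight to that chain (now 30 days).
That remains the longest chain; total 30 days.

30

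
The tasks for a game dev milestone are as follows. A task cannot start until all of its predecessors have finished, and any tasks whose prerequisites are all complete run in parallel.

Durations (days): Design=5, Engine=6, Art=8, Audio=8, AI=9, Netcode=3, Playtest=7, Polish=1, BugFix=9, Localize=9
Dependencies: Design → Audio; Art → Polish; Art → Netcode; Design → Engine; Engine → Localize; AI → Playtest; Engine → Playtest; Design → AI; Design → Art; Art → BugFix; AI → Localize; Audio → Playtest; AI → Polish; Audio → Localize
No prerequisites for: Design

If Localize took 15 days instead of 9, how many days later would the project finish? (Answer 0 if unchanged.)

As given, the longest chain is Design→AI→Localize = 5+9+9 = 23, so the finish is 23 days.
Localize lies on that path, so at 15 days the path becomes 29 days.
That remains the longest chain; total 29 days.
Change in finish: 29 − 23 = +6 days.

6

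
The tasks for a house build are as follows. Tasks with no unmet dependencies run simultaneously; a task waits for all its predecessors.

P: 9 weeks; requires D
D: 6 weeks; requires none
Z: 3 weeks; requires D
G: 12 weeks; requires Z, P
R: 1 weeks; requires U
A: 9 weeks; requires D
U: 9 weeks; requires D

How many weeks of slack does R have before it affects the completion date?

11

D→P→G = 6+9+12 = 27 sets the makespan at 27 weeks.
The longest chain containing R totals 16 weeks.
So R can slip 27 − 16 = 11 weeks.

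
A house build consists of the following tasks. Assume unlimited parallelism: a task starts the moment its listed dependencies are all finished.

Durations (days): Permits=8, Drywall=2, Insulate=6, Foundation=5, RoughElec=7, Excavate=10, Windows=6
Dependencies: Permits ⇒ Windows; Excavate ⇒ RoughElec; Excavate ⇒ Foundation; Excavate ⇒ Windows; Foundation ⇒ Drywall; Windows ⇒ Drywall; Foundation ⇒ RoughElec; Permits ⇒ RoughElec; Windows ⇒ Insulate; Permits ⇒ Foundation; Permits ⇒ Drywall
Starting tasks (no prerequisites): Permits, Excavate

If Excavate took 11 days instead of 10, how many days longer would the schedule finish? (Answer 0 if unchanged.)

The binding path is Excavate→Foundation→RoughElec = 10+5+7 = 22; finish at 22 days.
Excavate lies on that path, so at 11 days the path becomes 23 days.
No other chain overtakes it, so the finish is 23 days.
Change in finish: 23 − 22 = +1 days.

1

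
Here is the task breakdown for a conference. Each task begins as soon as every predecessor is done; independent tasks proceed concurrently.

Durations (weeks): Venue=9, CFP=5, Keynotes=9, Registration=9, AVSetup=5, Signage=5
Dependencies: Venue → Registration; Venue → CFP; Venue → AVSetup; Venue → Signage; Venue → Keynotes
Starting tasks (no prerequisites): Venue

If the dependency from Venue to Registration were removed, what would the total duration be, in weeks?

18

With the dependency in place, Venue→Keynotes = 9+9 = 18 sets the finish at 18 weeks.
Without Venue→Registration, Registration's earliest start moves from 9 to 0.
The longest chain is now Venue→Keynotes = 9+9 = 18, so the schedule takes 18 weeks.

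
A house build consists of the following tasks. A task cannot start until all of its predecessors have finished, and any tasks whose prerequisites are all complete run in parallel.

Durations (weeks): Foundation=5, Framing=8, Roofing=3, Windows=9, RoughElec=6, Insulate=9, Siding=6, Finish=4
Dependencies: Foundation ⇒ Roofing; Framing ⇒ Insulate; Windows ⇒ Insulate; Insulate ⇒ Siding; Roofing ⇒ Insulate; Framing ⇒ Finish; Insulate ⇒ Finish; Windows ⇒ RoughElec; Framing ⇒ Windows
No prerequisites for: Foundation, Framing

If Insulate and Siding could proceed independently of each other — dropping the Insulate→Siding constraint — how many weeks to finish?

30

Before: longest chain Framing→Windows→Insulate→Siding = 8+9+9+6 = 32, finish 32.
Without Insulate→Siding, Siding's earliest start moves from 26 to 0.
New critical path: Framing→Windows→Insulate→Finish = 8+9+9+4 = 30 ⇒ 30 weeks.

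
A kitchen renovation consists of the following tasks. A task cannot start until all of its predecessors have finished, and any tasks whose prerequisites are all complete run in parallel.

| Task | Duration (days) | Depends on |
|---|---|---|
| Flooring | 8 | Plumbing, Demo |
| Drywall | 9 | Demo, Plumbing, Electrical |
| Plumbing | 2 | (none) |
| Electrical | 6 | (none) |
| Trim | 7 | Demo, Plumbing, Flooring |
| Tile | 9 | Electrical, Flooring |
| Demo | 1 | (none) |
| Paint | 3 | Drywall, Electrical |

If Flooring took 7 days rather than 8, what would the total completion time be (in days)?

Baseline: Plumbing→Flooring→Tile = 2+8+9 = 19 → 19 days.
Flooring is on the critical path; changing it to 7 makes that path 18 days.
That remains the longest chain; total 18 days.

18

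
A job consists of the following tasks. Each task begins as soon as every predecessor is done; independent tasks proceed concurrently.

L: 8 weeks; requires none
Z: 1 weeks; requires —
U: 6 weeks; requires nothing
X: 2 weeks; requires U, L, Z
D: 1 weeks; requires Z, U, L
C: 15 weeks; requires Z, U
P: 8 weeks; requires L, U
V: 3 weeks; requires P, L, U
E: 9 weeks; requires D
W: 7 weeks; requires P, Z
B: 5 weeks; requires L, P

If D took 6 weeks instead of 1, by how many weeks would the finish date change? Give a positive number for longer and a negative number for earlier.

0

The binding path is L→P→W = 8+8+7 = 23; finish at 23 weeks.
The longest path through D is only 18 weeks, so D has float 5.
Now L→D→E = 8+6+9 = 23 is longest, so the finish becomes 23 weeks.
Change in finish: 23 − 23 = +0 weeks.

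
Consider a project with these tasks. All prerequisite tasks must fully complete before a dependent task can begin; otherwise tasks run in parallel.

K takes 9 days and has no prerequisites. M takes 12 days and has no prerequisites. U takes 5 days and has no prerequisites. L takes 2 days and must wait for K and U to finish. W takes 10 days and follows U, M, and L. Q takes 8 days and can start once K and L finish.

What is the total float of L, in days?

1

Critical path: M→W = 12+10 = 22, so the finish is 22 days.
L finishes as early as 11 and must finish by 12.
Slack of L = 10 − 9 = 1 day.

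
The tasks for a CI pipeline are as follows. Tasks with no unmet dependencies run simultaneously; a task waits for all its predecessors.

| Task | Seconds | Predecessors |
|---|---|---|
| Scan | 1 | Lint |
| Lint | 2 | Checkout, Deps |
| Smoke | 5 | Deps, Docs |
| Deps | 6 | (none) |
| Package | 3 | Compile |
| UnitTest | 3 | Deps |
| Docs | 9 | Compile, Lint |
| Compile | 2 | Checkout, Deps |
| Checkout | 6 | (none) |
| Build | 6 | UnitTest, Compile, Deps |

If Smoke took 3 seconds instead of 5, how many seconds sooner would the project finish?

Actual critical path: Checkout→Compile→Docs→Smoke = 6+2+9+5 = 22 ⇒ 22 seconds.
Smoke lies on that path, so at 3 seconds the path becomes 20 seconds.
The critical path is still Checkout→Compile→Docs→Smoke; finish is now 20 seconds.
Change in finish: 20 − 22 = -2 seconds.

2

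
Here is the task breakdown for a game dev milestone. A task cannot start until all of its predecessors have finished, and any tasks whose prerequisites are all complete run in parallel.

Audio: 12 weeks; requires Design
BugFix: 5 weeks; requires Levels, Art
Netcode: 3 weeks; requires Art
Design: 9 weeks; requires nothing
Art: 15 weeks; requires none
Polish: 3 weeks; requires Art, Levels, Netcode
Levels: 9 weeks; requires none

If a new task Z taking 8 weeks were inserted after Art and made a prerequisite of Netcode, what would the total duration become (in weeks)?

29

Originally the game dev milestone takes 21 weeks.
With Z inserted, Netcode now waits for max(Art, Z).
New critical path: Art→Z→Netcode→Polish = 15+8+3+3 = 29 ⇒ 29 weeks.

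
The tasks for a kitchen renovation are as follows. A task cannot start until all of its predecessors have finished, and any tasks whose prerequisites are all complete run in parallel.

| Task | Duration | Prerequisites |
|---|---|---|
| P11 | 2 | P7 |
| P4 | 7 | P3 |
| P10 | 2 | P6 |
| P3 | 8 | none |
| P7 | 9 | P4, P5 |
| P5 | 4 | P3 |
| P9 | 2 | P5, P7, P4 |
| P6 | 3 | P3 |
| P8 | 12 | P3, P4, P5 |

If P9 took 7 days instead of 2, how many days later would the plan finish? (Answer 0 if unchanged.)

4

Critical path before the change: P3→P4→P8 = 8+7+12 = 27 giving 27 days.
The longest path through P9 is only 26 days, so P9 has float 1.
New critical path: P3→P4→P7→P9 = 8+7+9+7 = 31 ⇒ 31 days.
Change in finish: 31 − 27 = +4 days.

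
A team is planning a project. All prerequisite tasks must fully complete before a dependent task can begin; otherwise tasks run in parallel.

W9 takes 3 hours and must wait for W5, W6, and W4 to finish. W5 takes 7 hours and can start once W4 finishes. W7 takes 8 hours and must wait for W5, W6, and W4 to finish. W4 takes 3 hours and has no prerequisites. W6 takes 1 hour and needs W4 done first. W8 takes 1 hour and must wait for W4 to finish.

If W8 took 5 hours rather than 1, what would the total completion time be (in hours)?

18

Actual critical path: W4→W5→W7 = 3+7+8 = 18 ⇒ 18 hours.
W8 is off the critical path — its longest chain is 4 hours, giving 14 of slack.
The critical path is still W4→W5→W7; finish is now 18 hours.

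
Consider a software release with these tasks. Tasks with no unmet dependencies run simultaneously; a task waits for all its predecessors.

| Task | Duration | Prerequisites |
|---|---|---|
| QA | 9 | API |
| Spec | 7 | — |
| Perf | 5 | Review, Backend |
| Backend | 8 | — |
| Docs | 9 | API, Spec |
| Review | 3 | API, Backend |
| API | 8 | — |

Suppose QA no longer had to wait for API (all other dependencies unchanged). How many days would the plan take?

17

Before: longest chain API→Docs = 8+9 = 17, finish 17.
Without API→QA, QA's earliest start moves from 8 to 0.
After: API→Docs = 8+9 = 17 → 17 days.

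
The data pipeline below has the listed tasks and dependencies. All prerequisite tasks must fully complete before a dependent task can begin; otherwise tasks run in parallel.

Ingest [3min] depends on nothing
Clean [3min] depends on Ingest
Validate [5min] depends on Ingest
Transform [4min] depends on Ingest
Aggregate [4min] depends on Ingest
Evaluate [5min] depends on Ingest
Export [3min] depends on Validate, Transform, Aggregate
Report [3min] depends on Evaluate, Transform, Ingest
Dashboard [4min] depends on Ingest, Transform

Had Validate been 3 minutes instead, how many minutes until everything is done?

As given, the longest chain is Ingest→Validate→Export = 3+5+3 = 11, so the finish is 11 minutes.
Since Validate is critical, the -2 change carries straight to that chain (now 9 minutes).
Now Ingest→Transform→Dashboard = 3+4+4 = 11 is longest, so the finish becomes 11 minutes.

11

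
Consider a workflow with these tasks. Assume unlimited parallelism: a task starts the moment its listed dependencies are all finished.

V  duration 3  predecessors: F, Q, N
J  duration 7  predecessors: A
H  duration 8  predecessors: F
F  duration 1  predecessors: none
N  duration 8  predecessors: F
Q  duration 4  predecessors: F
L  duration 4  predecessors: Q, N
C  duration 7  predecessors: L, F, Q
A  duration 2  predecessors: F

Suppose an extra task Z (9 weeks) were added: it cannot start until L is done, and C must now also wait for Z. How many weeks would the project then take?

29

Originally the project takes 20 weeks.
With Z inserted, C now waits for max(L, F, Q, Z).
New critical path: F→N→L→Z→C = 1+8+4+9+7 = 29 ⇒ 29 weeks.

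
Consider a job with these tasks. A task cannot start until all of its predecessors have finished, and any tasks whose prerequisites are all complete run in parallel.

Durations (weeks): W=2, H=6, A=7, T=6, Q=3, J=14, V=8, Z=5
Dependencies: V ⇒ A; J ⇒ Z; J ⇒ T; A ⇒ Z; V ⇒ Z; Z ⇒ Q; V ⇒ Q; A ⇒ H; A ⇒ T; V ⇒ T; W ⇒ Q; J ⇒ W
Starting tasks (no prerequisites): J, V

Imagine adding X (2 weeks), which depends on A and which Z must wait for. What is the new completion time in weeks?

Originally the plan takes 23 weeks.
With X inserted, Z now waits for max(J, A, V, X).
New critical path: V→A→X→Z→Q = 8+7+2+5+3 = 25 ⇒ 25 weeks.

25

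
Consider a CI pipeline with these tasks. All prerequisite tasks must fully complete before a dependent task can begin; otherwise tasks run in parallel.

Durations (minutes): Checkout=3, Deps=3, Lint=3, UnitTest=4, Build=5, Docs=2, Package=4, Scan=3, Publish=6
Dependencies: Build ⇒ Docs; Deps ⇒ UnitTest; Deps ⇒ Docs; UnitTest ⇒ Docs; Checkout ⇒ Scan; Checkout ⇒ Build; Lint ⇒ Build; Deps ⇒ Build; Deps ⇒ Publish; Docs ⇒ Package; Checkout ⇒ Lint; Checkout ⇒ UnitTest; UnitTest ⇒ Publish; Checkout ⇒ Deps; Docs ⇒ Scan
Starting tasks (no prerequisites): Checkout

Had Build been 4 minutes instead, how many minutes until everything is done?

16

The binding path is Checkout→Deps→Build→Docs→Package = 3+3+5+2+4 = 17; finish at 17 minutes.
Build is on the critical path; changing it to 4 makes that path 16 minutes.
The binding chain switches to Checkout→Deps→UnitTest→Docs→Package = 3+3+4+2+4 = 16; finish 16 minutes.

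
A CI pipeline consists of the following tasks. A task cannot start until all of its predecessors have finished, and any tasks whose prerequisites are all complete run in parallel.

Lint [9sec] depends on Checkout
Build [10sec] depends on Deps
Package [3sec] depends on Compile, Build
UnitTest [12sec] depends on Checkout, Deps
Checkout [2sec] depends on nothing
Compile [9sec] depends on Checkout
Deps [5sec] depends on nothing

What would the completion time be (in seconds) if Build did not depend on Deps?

17

With the dependency in place, Deps→Build→Package = 5+10+3 = 18 sets the finish at 18 seconds.
Without Deps→Build, Build's earliest start moves from 5 to 0.
The longest chain is now Deps→UnitTest = 5+12 = 17, so the schedule takes 17 seconds.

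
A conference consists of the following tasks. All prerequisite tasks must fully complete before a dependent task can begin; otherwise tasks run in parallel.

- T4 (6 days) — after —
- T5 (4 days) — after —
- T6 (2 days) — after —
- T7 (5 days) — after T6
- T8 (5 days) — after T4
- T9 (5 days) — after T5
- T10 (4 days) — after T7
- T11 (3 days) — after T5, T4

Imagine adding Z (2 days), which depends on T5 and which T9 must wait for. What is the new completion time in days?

11

Originally the job takes 11 days.
With Z inserted, T9 now waits for max(T5, Z).
New critical path: T4→T8 = 6+5 = 11 ⇒ 11 days.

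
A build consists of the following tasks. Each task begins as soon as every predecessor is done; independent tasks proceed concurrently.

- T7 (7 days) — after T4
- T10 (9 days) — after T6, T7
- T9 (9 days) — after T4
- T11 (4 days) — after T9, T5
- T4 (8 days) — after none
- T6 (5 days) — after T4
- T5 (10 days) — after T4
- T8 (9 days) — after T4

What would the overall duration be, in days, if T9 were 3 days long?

Actual critical path: T4→T7→T10 = 8+7+9 = 24 ⇒ 24 days.
The longest path through T9 is only 21 days, so T9 has float 3.
That remains the longest chain; total 24 days.

24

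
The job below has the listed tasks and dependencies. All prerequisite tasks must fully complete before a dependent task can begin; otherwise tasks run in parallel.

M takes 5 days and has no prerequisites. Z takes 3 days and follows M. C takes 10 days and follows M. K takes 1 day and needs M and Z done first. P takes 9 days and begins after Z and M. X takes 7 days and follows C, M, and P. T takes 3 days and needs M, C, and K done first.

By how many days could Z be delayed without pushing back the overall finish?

The longest chain is M→Z→P→X = 5+3+9+7 = 24; overall finish 24 days.
Z finishes as early as 8 and must finish by 8.
So Z can slip 8 − 8 = 0 days.

0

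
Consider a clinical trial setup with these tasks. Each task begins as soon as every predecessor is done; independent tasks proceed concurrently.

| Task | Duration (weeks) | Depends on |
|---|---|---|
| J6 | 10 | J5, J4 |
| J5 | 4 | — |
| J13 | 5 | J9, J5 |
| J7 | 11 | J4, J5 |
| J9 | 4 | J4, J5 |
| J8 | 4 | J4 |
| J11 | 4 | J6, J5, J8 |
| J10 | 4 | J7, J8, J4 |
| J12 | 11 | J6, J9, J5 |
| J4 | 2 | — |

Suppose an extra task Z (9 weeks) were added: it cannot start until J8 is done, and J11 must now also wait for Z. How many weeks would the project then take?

25

Originally the project takes 25 weeks.
With Z inserted, J11 now waits for max(J6, J5, J8, Z).
New critical path: J5→J6→J12 = 4+10+11 = 25 ⇒ 25 weeks.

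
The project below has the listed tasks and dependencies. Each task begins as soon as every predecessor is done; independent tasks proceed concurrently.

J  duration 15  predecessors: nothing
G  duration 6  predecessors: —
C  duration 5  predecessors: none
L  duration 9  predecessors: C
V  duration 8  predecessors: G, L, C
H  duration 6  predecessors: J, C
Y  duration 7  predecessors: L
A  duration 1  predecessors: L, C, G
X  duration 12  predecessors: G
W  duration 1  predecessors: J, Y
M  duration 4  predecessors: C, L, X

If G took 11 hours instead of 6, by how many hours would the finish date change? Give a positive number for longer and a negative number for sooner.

5

Critical path before the change: G→X→M = 6+12+4 = 22 giving 22 hours.
G lies on that path, so at 11 hours the path becomes 27 hours.
No other chain overtakes it, so the finish is 27 hours.
Change in finish: 27 − 22 = +5 hours.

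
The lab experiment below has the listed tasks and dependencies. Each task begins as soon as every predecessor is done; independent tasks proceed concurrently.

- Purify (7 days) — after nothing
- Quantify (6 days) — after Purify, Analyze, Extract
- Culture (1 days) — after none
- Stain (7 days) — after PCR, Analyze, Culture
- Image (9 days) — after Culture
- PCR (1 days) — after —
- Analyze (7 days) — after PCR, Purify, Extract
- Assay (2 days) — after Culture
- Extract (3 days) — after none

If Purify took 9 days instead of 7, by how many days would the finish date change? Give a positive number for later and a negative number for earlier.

2

The binding path is Purify→Analyze→Stain = 7+7+7 = 21; finish at 21 days.
Since Purify is critical, the +2 change carries straight to that chain (now 23 days).
The critical path is still Purify→Analyze→Stain; finish is now 23 days.
Change in finish: 23 − 21 = +2 days.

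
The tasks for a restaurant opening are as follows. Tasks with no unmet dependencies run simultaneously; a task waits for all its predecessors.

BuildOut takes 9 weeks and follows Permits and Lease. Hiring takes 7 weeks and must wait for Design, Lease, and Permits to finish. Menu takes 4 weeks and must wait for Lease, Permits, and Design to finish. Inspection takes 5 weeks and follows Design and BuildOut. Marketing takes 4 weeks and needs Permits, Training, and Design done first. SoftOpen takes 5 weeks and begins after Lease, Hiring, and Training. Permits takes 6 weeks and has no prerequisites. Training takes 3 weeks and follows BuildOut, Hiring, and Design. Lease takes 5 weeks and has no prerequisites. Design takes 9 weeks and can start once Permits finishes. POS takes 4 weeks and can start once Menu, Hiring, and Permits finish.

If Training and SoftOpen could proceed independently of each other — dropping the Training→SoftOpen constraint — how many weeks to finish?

Before: longest chain Permits→Design→Hiring→Training→SoftOpen = 6+9+7+3+5 = 30, finish 30.
Without Training→SoftOpen, SoftOpen's earliest start moves from 25 to 22.
The longest chain is now Permits→Design→Hiring→Training→Marketing = 6+9+7+3+4 = 29, so the plan takes 29 weeks.

29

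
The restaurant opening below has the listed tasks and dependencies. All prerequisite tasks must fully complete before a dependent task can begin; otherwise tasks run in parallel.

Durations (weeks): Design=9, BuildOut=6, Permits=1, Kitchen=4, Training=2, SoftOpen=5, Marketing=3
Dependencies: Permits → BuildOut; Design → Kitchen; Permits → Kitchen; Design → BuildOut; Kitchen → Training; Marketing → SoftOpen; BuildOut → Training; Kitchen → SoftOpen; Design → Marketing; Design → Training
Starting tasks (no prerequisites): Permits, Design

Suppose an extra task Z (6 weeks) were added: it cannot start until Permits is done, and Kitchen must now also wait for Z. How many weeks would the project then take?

18

Originally the project takes 18 weeks.
With Z inserted, Kitchen now waits for max(Permits, Design, Z).
New critical path: Design→Kitchen→SoftOpen = 9+4+5 = 18 ⇒ 18 weeks.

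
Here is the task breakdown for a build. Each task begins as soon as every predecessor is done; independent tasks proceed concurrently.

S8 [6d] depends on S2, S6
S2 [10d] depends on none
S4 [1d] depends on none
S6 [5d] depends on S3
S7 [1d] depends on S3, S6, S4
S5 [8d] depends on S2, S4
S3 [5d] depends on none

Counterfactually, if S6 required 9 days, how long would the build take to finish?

20

Actual critical path: S2→S5 = 10+8 = 18 ⇒ 18 days.
S6 has 2 days of float (longest path through it is 16).
Now S3→S6→S8 = 5+9+6 = 20 is longest, so the finish becomes 20 days.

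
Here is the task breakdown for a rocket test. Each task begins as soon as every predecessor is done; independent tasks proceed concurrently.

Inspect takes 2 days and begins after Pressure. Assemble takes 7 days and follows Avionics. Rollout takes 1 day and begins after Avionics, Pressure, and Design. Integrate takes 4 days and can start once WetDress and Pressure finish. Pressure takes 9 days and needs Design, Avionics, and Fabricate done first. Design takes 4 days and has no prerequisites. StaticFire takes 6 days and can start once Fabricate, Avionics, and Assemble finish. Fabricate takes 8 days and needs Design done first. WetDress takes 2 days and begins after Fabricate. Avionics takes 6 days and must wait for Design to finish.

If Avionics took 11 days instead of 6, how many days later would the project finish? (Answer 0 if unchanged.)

Actual critical path: Design→Fabricate→Pressure→Integrate = 4+8+9+4 = 25 ⇒ 25 days.
Avionics has 2 days of float (longest path through it is 23).
New critical path: Design→Avionics→Assemble→StaticFire = 4+11+7+6 = 28 ⇒ 28 days.
Change in finish: 28 − 25 = +3 days.

3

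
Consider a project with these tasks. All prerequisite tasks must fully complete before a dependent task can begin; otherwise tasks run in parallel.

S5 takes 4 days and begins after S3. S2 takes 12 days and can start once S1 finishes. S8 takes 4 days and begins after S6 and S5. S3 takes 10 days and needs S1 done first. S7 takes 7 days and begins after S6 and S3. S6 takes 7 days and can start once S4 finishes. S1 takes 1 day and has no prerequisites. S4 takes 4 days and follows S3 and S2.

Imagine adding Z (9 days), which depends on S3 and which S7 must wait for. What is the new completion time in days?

31

Originally the project takes 31 days.
With Z inserted, S7 now waits for max(S6, S3, Z).
New critical path: S1→S2→S4→S6→S7 = 1+12+4+7+7 = 31 ⇒ 31 days.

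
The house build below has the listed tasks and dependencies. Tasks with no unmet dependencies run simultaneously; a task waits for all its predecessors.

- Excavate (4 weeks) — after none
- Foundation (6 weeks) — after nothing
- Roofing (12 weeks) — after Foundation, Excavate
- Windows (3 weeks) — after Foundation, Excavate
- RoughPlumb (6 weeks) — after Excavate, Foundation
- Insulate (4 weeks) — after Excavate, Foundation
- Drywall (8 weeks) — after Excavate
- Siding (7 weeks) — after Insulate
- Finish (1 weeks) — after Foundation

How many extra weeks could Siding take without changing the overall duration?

Foundation→Roofing = 6+12 = 18 sets the makespan at 18 weeks.
The longest chain containing Siding totals 17 weeks.
Float = 18 − 17 = 1.

1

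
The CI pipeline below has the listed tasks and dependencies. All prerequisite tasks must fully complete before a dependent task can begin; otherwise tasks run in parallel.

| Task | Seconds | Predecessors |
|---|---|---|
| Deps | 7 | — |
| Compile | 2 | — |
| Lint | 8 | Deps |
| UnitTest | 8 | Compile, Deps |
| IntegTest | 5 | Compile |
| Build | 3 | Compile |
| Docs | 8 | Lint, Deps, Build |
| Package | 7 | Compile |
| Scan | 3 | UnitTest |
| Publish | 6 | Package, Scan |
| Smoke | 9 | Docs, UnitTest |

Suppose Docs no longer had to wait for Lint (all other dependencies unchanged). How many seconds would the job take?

24

With the dependency in place, Deps→Lint→Docs→Smoke = 7+8+8+9 = 32 sets the finish at 32 seconds.
Without Lint→Docs, Docs's earliest start moves from 15 to 7.
After: Deps→UnitTest→Scan→Publish = 7+8+3+6 = 24 → 24 seconds.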